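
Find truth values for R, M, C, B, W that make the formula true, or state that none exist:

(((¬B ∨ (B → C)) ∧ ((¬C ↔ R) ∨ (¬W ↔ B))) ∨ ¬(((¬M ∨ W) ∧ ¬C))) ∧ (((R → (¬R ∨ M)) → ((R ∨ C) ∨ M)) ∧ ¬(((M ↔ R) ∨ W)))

R = False, M = True, C = True, B = True, W = False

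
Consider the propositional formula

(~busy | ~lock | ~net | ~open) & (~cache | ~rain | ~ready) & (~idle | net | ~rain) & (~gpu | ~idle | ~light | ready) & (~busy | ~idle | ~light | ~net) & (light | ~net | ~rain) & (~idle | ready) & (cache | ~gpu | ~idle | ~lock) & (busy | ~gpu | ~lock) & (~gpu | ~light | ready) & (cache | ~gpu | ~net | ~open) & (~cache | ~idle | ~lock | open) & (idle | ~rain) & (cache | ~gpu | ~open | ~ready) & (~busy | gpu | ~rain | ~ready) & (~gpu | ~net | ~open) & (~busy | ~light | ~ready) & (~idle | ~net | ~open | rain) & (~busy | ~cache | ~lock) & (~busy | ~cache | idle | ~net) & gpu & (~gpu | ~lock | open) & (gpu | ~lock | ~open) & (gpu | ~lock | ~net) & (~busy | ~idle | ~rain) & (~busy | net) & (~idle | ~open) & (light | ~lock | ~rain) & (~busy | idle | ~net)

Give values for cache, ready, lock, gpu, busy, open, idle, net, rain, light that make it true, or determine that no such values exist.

Unit clause (gpu) forces gpu = True.
Set cache = True.
Set ready = True.
  then (~cache | ~rain | ~ready) forces rain = False.
Try lock = True:
  (busy | ~gpu | ~lock) forces busy = True.
  clause (~busy | ~cache | ~lock) is falsified — backtrack.
So lock = False.
Set busy = False.
Set open = False.
Set idle = False.
Set net = True.
Set light = False.
All clauses satisfied.

cache = True; ready = True; lock = False; gpu = True; busy = False; open = False; idle = False; net = True; rain = False; light = False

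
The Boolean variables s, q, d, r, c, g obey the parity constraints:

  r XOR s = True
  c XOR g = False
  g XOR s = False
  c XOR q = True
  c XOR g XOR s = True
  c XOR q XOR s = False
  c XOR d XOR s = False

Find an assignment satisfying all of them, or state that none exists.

s: True, q: False, d: False, r: False, c: True, g: True

r XOR s = F XOR T = True ✓
c XOR g = T XOR T = False ✓
g XOR s = T XOR T = False ✓
c XOR q = T XOR F = True ✓
c XOR g XOR s = T XOR T XOR T = True ✓
c XOR q XOR s = T XOR F XOR T = False ✓
c XOR d XOR s = T XOR F XOR T = False ✓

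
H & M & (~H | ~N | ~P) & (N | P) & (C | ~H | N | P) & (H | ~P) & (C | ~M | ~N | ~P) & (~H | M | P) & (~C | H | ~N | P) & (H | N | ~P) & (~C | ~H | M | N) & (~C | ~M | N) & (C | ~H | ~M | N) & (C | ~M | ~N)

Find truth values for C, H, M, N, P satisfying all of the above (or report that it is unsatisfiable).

C=T, H=T, M=T, N=T, P=F

Unit clause (H) forces H = True.
Unit clause (M) forces M = True.
Set C = True.
  then (~C | ~M | N) forces N = True.
  then (~H | ~N | ~P) forces P = False.
All clauses satisfied.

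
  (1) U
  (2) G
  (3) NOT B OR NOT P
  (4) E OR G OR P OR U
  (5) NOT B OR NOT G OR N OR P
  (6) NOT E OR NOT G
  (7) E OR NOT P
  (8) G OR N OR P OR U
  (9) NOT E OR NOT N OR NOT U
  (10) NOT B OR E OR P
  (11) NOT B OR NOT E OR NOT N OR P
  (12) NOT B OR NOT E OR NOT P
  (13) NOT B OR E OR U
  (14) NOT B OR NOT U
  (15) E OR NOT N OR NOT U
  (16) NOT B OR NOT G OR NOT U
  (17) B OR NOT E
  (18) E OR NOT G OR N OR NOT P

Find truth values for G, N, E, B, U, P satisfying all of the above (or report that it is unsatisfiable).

Unit clause (U) forces U = True.
Unit clause (G) forces G = True.
In (NOT E OR NOT G) only NOT E is left, so E = False.
In (E OR NOT P) only NOT P is left, so P = False.
In (NOT B OR E OR P) only NOT B is left, so B = False.
In (E OR NOT N OR NOT U) only NOT N is left, so N = False.
All clauses satisfied.

G = True, N = False, E = False, B = False, U = True, P = False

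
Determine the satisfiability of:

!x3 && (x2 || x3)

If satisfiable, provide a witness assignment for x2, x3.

x2 = True; x3 = False

  !x3 = True
  x2 || x3 = True
Both conjuncts True, so the formula holds.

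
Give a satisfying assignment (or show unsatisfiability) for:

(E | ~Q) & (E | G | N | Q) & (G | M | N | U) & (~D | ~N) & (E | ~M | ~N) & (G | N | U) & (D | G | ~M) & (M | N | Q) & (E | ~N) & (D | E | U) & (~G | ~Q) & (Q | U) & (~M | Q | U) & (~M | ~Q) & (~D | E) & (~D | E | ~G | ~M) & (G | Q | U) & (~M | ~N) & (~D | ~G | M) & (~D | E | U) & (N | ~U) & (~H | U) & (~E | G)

Try Q = True:
  (E | ~Q) forces E = True.
  (~G | ~Q) forces G = False.
  clause (~E | G) is falsified — backtrack.
So Q = False.
  then (Q | U) forces U = True.
  then (N | ~U) forces N = True.
  then (~D | ~N) forces D = False.
  then (E | ~N) forces E = True.
  then (~M | ~N) forces M = False.
  then (~E | G) forces G = True.
Set H = False.
All clauses satisfied.

Q = False; D = False; H = False; M = False; N = True; G = True; E = True; U = True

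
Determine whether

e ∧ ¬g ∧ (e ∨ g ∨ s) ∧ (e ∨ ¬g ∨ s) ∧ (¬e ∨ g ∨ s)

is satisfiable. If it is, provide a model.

Unit clause (e) forces e = True.
Unit clause (¬g) forces g = False.
In (¬e ∨ g ∨ s) only s is left, so s = True.
Check each clause:
  (e): e holds.
  (¬g): ¬g holds.
  (e ∨ g ∨ s): e holds.
  (e ∨ ¬g ∨ s): e holds.
  (¬e ∨ g ∨ s): s holds.
All clauses satisfied.

e=T, g=F, s=T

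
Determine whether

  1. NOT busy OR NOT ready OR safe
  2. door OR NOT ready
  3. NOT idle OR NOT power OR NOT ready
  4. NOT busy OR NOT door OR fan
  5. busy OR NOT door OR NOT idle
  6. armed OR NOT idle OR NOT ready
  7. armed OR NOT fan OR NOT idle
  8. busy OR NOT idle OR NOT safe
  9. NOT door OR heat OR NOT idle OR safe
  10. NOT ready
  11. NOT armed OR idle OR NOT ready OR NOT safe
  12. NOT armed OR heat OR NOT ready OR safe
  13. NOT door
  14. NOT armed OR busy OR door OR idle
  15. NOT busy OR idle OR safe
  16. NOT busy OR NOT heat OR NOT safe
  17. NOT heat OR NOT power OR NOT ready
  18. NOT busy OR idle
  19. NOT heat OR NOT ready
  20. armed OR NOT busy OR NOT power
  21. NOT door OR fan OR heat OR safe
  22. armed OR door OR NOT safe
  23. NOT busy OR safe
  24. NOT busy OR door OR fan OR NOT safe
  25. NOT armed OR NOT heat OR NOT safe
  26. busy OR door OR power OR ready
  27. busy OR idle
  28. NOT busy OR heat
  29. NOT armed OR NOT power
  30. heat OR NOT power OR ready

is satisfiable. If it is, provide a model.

Unit clause (NOT ready) forces ready = False.
Unit clause (NOT door) forces door = False.
Set safe = False.
  then (NOT busy OR safe) forces busy = False.
  then (busy OR door OR power OR ready) forces power = True.
  then (busy OR idle) forces idle = True.
  then (NOT armed OR NOT power) forces armed = False.
  then (heat OR NOT power OR ready) forces heat = True.
  then (armed OR NOT fan OR NOT idle) forces fan = False.
All clauses satisfied.

safe: False, fan: False, power: True, ready: False, armed: False, busy: False, idle: True, door: False, heat: True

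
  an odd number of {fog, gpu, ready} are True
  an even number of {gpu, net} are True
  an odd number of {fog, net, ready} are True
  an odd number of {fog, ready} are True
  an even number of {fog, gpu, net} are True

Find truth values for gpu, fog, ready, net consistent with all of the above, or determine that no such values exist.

gpu: False, fog: False, ready: True, net: False

{fog, gpu, ready}: 1 true → odd ✓
{gpu, net}: 0 true → even ✓
{fog, net, ready}: 1 true → odd ✓
{fog, ready}: 1 true → odd ✓
{fog, gpu, net}: 0 true → even ✓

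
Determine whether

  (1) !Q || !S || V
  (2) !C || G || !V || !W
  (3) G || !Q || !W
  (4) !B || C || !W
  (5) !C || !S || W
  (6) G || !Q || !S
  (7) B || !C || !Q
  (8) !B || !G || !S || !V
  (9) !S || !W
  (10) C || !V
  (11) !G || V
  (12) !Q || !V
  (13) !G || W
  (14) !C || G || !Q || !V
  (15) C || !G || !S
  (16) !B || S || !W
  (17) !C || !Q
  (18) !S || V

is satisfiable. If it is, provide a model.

Set V = True.
  then (C || !V) forces C = True.
  then (!Q || !V) forces Q = False.
Try S = True:
  (!C || !S || W) forces W = True.
  clause (!S || !W) is falsified — backtrack.
So S = False.
Set B = True.
  then (!B || S || !W) forces W = False.
  then (!G || W) forces G = False.
All clauses satisfied.

V=T, S=F, Q=F, B=T, G=F, C=T, W=F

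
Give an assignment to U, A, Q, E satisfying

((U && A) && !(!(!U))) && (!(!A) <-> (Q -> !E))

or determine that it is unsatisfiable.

Unsatisfiable — no assignment works.

Case U = True: the conjunct !(!(!U)) becomes !(!False) = False.
Case U = False: the conjunct U is False.
Both cases fail — unsatisfiable.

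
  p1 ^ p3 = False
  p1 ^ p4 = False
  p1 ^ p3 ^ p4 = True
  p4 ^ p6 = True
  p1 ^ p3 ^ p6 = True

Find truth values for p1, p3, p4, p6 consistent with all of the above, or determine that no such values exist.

Adding constraints 3, 4, 5 mod 2: every variable appears an even number of times on the left, so the left side is 0.
But the right sides sum to 1 (mod 2). 0 ≠ 1 — the system is inconsistent.

Unsatisfiable — no assignment works.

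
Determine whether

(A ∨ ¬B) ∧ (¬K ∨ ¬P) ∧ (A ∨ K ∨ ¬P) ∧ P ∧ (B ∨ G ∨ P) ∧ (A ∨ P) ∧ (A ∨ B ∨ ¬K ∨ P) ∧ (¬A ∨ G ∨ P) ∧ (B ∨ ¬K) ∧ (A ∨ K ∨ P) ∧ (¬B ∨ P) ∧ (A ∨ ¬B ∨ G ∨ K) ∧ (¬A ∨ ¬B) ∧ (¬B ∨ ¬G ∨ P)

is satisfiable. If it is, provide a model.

B = False, K = False, A = True, G = False, P = True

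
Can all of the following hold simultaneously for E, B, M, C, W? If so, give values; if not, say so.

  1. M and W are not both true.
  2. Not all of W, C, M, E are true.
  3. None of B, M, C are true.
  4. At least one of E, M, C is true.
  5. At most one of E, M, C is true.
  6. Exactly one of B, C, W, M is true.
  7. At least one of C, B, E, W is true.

E = True, B = False, M = False, C = False, W = True

  (1) M=F, W=T — not both ✓
  (2) {W, C, M, E}: 2/4 true — not all ✓
  (3) {B, M, C}: 0 true — none ✓
  (4) {E, M, C}: 1 true — at least one ✓
  (5) {E, M, C}: 1 true — at most one ✓
  (6) {B, C, W, M}: 1 true — exactly one ✓
  (7) {C, B, E, W}: 2 true — at least one ✓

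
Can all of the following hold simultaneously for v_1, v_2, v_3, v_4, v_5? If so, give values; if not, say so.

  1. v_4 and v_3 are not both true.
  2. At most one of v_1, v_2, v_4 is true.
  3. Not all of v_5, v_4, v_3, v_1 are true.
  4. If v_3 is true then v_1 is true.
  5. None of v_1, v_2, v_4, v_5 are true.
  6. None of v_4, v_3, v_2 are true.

v_1=F, v_2=F, v_3=F, v_4=F, v_5=F

  (1) v_4=F, v_3=F — not both ✓
  (2) {v_1, v_2, v_4}: 0 true — at most one ✓
  (3) {v_5, v_4, v_3, v_1}: 0/4 true — not all ✓
  (4) v_3=F ⇒ v_1: vacuous ✓
  (5) {v_1, v_2, v_4, v_5}: 0 true — none ✓
  (6) {v_4, v_3, v_2}: 0 true — none ✓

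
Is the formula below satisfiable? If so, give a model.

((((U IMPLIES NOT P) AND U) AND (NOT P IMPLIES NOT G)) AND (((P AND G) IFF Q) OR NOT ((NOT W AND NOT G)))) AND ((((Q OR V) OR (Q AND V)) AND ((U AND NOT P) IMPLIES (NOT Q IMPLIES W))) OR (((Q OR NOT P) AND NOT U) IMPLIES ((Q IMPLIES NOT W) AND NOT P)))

P = False; Q = False; G = False; W = True; U = True; V = True

  (((U IMPLIES NOT P) AND U) AND (NOT P IMPLIES NOT G)) AND (((P AND G) IFF Q) OR NOT ((NOT W AND NOT G))) = True
    ((U IMPLIES NOT P) AND U) AND (NOT P IMPLIES NOT G) = True
      (U IMPLIES NOT P) AND U = True
        U IMPLIES NOT P = True
          NOT P = True
      NOT P IMPLIES NOT G = True
        NOT P = True
        NOT G = True
    ((P AND G) IFF Q) OR NOT ((NOT W AND NOT G)) = True
      (P AND G) IFF Q = True
        P AND G = False
      NOT ((NOT W AND NOT G)) = True
        NOT W AND NOT G = False
          NOT W = False
          NOT G = True
  (((Q OR V) OR (Q AND V)) AND ((U AND NOT P) IMPLIES (NOT Q IMPLIES W))) OR (((Q OR NOT P) AND NOT U) IMPLIES ((Q IMPLIES NOT W) AND NOT P)) = True
    ((Q OR V) OR (Q AND V)) AND ((U AND NOT P) IMPLIES (NOT Q IMPLIES W)) = True
      (Q OR V) OR (Q AND V) = True
        Q OR V = True
        Q AND V = False
      (U AND NOT P) IMPLIES (NOT Q IMPLIES W) = True
        U AND NOT P = True
          NOT P = True
        NOT Q IMPLIES W = True
          NOT Q = True
    ((Q OR NOT P) AND NOT U) IMPLIES ((Q IMPLIES NOT W) AND NOT P) = True
      (Q OR NOT P) AND NOT U = False
        Q OR NOT P = True
          NOT P = True
        NOT U = False
      (Q IMPLIES NOT W) AND NOT P = True
        Q IMPLIES NOT W = True
          NOT W = False
        NOT P = True
Both conjuncts True, so the formula holds.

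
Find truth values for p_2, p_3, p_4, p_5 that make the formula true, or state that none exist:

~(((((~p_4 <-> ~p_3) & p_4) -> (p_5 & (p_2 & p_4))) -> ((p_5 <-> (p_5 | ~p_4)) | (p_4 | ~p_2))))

p_2 = True, p_3 = True, p_4 = False, p_5 = False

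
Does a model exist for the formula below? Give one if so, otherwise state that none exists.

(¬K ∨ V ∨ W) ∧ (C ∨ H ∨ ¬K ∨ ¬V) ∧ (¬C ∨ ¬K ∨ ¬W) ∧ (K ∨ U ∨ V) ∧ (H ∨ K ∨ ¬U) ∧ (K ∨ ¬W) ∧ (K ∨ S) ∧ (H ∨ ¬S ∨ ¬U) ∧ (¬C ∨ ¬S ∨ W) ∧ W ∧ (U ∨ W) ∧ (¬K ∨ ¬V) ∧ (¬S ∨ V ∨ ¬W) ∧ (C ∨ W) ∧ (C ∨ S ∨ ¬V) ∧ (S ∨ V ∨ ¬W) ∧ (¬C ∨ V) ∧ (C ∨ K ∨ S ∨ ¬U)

Unsatisfiable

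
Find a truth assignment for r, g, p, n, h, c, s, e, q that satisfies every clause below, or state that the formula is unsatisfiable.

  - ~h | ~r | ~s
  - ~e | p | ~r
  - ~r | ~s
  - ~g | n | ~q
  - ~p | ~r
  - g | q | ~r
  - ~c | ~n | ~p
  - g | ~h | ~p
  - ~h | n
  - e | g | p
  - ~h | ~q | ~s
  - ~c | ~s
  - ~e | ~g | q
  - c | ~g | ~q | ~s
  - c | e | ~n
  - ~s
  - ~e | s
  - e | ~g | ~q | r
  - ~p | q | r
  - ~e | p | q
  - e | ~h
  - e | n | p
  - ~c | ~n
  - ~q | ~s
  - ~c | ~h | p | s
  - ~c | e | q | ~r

Unit clause (~s) forces s = False.
In (~e | s) only ~e is left, so e = False.
In (e | ~h) only ~h is left, so h = False.
Try r = True:
  (~p | ~r) forces p = False.
  (e | g | p) forces g = True.
  (e | n | p) forces n = True.
  (c | e | ~n) forces c = True.
  clause (~c | ~n) is falsified — backtrack.
So r = False.
Try g = True:
  (e | ~g | ~q | r) forces q = False.
  (~p | q | r) forces p = False.
  (e | n | p) forces n = True.
  (c | e | ~n) forces c = True.
  clause (~c | ~n) is falsified — backtrack.
So g = False.
  then (e | g | p) forces p = True.
  then (~p | q | r) forces q = True.
Set n = False.
Set c = True.
All clauses satisfied.

r=F, g=F, p=T, n=F, h=F, c=T, s=F, e=F, q=T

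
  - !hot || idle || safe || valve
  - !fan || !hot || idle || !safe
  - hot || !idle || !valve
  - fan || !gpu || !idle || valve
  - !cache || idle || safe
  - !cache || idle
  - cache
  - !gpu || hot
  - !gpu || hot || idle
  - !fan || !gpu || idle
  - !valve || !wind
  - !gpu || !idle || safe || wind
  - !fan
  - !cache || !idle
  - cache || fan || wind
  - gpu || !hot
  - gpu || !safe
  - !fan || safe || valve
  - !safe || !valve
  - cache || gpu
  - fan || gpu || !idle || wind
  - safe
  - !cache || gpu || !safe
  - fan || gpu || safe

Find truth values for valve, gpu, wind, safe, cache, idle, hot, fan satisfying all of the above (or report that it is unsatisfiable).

Unsatisfiable — no assignment works.

Case cache = True:
  (!cache || idle) forces idle = True.
  Clause (!cache || !idle) is falsified — contradiction.
Case cache = False:
  Clause (cache) is falsified — contradiction.
Both cases fail, so the formula is unsatisfiable.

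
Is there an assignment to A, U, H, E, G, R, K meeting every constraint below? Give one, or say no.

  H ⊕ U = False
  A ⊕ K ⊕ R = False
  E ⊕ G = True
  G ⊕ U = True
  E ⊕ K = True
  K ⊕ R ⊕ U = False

A=T, U=T, H=T, E=T, G=F, R=T, K=F

H ⊕ U = T ⊕ T = False ✓
A ⊕ K ⊕ R = T ⊕ F ⊕ T = False ✓
E ⊕ G = T ⊕ F = True ✓
G ⊕ U = F ⊕ T = True ✓
E ⊕ K = T ⊕ F = True ✓
K ⊕ R ⊕ U = F ⊕ T ⊕ T = False ✓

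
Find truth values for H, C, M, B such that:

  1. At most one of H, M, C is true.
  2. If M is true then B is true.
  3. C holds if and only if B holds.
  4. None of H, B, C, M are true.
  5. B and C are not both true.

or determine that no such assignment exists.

H = False, C = False, M = False, B = False

  (1) {H, M, C}: 0 true — at most one ✓
  (2) M=F ⇒ B: vacuous ✓
  (3) C=F, B=F — same ✓
  (4) {H, B, C, M}: 0 true — none ✓
  (5) B=F, C=F — not both ✓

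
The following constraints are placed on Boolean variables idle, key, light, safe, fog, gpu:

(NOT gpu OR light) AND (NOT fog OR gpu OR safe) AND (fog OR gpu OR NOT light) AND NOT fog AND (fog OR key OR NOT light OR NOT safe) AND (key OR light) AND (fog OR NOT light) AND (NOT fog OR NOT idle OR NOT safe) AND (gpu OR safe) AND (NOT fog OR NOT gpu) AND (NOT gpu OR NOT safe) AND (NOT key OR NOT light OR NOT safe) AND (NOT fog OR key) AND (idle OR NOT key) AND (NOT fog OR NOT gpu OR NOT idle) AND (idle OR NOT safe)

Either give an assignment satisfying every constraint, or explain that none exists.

Unit clause (NOT fog) forces fog = False.
In (fog OR NOT light) only NOT light is left, so light = False.
In (NOT gpu OR light) only NOT gpu is left, so gpu = False.
In (key OR light) only key is left, so key = True.
In (gpu OR safe) only safe is left, so safe = True.
In (idle OR NOT key) only idle is left, so idle = True.
All clauses satisfied.

idle=T, key=T, light=F, safe=T, fog=F, gpu=F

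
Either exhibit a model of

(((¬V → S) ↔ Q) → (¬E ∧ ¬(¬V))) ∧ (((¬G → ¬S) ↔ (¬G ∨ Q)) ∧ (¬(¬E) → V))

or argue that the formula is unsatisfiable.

S=T, G=T, Q=T, V=T, E=F

  ((¬V → S) ↔ Q) → (¬E ∧ ¬(¬V)) = True
    (¬V → S) ↔ Q = True
      ¬V → S = True
        ¬V = False
    ¬E ∧ ¬(¬V) = True
      ¬E = True
      ¬(¬V) = True
        ¬V = False
  ((¬G → ¬S) ↔ (¬G ∨ Q)) ∧ (¬(¬E) → V) = True
    (¬G → ¬S) ↔ (¬G ∨ Q) = True
      ¬G → ¬S = True
        ¬G = False
        ¬S = False
      ¬G ∨ Q = True
        ¬G = False
    ¬(¬E) → V = True
      ¬(¬E) = False
        ¬E = True
Both conjuncts True, so the formula holds.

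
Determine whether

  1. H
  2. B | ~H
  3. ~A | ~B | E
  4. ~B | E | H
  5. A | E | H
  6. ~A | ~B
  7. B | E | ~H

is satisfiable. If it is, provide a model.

A = False, H = True, E = True, B = True

Unit clause (H) forces H = True.
In (B | ~H) only B is left, so B = True.
In (~A | ~B) only ~A is left, so A = False.
Set E = True.
Check each clause:
  (H): H holds.
  (B | ~H): B holds.
  (~A | ~B | E): ~A holds.
  (~B | E | H): E holds.
  (A | E | H): E holds.
  (~A | ~B): ~A holds.
  (B | E | ~H): B holds.
All clauses satisfied.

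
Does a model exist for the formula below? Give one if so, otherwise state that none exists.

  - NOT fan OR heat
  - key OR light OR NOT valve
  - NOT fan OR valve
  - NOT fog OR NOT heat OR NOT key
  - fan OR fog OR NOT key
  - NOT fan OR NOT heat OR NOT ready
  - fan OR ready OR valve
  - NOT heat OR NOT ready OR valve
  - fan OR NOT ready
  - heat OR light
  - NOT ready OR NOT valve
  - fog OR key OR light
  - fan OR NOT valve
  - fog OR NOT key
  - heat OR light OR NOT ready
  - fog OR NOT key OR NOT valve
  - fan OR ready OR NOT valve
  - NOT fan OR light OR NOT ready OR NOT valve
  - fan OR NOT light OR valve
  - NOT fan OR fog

Try valve = False:
  (NOT fan OR valve) forces fan = False.
  (fan OR ready OR valve) forces ready = True.
  clause (fan OR NOT ready) is falsified — backtrack.
So valve = True.
  then (NOT ready OR NOT valve) forces ready = False.
  then (fan OR NOT valve) forces fan = True.
  then (NOT fan OR fog) forces fog = True.
  then (NOT fan OR heat) forces heat = True.
  then (NOT fog OR NOT heat OR NOT key) forces key = False.
  then (key OR light OR NOT valve) forces light = True.
All clauses satisfied.

valve: True, ready: False, light: True, key: False, fan: True, heat: True, fog: True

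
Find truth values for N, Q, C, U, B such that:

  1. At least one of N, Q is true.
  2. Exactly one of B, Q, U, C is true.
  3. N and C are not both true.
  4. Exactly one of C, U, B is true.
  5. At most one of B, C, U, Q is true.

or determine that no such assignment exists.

N = True; Q = False; C = False; U = True; B = False

  (1) {N, Q}: 1 true — at least one ✓
  (2) {B, Q, U, C}: 1 true — exactly one ✓
  (3) N=T, C=F — not both ✓
  (4) {C, U, B}: 1 true — exactly one ✓
  (5) {B, C, U, Q}: 1 true — at most one ✓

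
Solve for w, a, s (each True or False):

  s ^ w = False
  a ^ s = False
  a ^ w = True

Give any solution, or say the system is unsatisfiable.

Unsatisfiable — no assignment works.

Adding constraints 1, 2, 3 mod 2: every variable appears an even number of times on the left, so the left side is 0.
But the right sides sum to 1 (mod 2). 0 ≠ 1 — the system is inconsistent.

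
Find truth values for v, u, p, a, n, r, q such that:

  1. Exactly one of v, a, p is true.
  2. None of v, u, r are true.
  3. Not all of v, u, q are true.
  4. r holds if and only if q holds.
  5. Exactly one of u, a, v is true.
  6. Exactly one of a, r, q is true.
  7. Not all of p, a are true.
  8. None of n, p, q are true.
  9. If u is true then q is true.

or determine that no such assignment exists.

v = False, u = False, p = False, a = True, n = False, r = False, q = False

  (1) {v, a, p}: 1 true — exactly one ✓
  (2) {v, u, r}: 0 true — none ✓
  (3) {v, u, q}: 0/3 true — not all ✓
  (4) r=F, q=F — same ✓
  (5) {u, a, v}: 1 true — exactly one ✓
  (6) {a, r, q}: 1 true — exactly one ✓
  (7) {p, a}: 1/2 true — not all ✓
  (8) {n, p, q}: 0 true — none ✓
  (9) u=F ⇒ q: vacuous ✓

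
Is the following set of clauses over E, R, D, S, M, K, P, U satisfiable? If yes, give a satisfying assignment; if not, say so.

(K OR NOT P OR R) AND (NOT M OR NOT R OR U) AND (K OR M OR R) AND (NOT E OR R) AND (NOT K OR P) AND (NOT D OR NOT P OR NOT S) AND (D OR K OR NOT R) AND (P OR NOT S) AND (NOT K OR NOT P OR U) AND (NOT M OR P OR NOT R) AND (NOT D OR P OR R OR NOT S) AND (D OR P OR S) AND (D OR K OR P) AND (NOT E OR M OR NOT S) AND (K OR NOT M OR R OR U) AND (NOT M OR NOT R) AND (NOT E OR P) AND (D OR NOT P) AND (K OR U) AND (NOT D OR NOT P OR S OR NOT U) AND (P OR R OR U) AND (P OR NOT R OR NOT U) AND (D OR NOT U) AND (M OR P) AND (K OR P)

Case P = True:
  (D OR NOT P) forces D = True.
  (NOT D OR NOT P OR NOT S) forces S = False.
  (NOT D OR NOT P OR S OR NOT U) forces U = False.
  (NOT K OR NOT P OR U) forces K = False.
  Clause (K OR U) is falsified — contradiction.
Case P = False:
  (NOT K OR P) forces K = False.
  Clause (K OR P) is falsified — contradiction.
Both cases fail, so the formula is unsatisfiable.

UNSATISFIABLE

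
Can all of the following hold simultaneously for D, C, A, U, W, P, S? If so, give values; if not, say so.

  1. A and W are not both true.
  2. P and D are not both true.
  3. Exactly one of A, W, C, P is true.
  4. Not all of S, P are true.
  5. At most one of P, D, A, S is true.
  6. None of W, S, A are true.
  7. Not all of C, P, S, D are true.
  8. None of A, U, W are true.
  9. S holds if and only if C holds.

D = False, C = False, A = False, U = False, W = False, P = True, S = False

  (1) A=F, W=F — not both ✓
  (2) P=T, D=F — not both ✓
  (3) {A, W, C, P}: 1 true — exactly one ✓
  (4) {S, P}: 1/2 true — not all ✓
  (5) {P, D, A, S}: 1 true — at most one ✓
  (6) {W, S, A}: 0 true — none ✓
  (7) {C, P, S, D}: 1/4 true — not all ✓
  (8) {A, U, W}: 0 true — none ✓
  (9) S=F, C=F — same ✓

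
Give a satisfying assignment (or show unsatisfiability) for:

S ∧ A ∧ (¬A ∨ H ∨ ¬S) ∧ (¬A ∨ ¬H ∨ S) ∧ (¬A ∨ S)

Unit clause (S) forces S = True.
Unit clause (A) forces A = True.
In (¬A ∨ H ∨ ¬S) only H is left, so H = True.
Check each clause:
  (S): S holds.
  (A): A holds.
  (¬A ∨ H ∨ ¬S): H holds.
  (¬A ∨ ¬H ∨ S): S holds.
  (¬A ∨ S): S holds.
All clauses satisfied.

H=T, S=T, A=T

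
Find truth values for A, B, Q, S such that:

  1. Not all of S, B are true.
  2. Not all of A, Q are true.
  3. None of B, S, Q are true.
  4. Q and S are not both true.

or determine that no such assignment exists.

A = True, B = False, Q = False, S = False

  (1) {S, B}: 0/2 true — not all ✓
  (2) {A, Q}: 1/2 true — not all ✓
  (3) {B, S, Q}: 0 true — none ✓
  (4) Q=F, S=F — not both ✓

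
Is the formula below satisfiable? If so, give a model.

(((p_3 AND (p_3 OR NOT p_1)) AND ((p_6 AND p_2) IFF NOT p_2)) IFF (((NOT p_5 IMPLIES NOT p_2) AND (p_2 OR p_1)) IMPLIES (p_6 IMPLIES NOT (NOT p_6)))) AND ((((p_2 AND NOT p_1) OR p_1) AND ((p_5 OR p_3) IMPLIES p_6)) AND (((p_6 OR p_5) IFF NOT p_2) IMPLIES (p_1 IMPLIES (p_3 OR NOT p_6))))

Unsatisfiable

Case p_6 = True: the formula simplifies to ((p_3 AND (p_3 OR NOT p_1)) AND (p_2 IFF NOT p_2)) AND (((p_2 AND NOT p_1) OR p_1) AND (NOT p_2 IMPLIES (p_1 IMPLIES p_3))).
  p_2 = True: the conjunct p_2 IFF NOT p_2 becomes True IFF NOT True = False.
  p_2 = False: the conjunct p_2 IFF NOT p_2 becomes False IFF NOT False = False.
Case p_6 = False: the formula simplifies to ((p_3 AND (p_3 OR NOT p_1)) AND p_2) AND (((p_2 AND NOT p_1) OR p_1) AND NOT ((p_5 OR p_3))).
  p_3 = True: the conjunct NOT ((p_5 OR p_3)) becomes NOT ((p_5 OR True)) = False.
  p_3 = False: the conjunct p_3 is False.
Both cases fail — unsatisfiable.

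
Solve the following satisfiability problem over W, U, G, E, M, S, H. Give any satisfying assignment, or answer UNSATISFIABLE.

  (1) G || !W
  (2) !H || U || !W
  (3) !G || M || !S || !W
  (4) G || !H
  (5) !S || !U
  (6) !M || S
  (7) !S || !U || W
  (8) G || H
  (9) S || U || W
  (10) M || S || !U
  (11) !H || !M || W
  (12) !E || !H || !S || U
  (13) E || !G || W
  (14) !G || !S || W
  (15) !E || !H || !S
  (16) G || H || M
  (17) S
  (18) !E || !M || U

Unit clause (S) forces S = True.
In (!S || !U) only !U is left, so U = False.
Set W = True.
  then (G || !W) forces G = True.
  then (!H || U || !W) forces H = False.
  then (!G || M || !S || !W) forces M = True.
  then (!E || !M || U) forces E = False.
All clauses satisfied.

W = True, U = False, G = True, E = False, M = True, S = True, H = False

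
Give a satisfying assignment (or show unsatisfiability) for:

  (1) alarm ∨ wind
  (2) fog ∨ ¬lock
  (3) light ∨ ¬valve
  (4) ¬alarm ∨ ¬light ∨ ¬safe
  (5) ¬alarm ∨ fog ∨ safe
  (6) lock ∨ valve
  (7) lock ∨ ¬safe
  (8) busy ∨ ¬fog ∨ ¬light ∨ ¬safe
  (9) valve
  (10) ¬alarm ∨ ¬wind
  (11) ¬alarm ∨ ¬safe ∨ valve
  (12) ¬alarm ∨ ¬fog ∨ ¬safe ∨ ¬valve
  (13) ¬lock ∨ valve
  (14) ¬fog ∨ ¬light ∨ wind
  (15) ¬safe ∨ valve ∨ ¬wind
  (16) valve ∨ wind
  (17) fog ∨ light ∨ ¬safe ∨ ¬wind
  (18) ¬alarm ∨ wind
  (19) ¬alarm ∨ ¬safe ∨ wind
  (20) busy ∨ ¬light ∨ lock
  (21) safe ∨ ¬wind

wind=T, lock=T, valve=T, light=T, fog=T, safe=T, alarm=F, busy=T

Unit clause (valve) forces valve = True.
In (light ∨ ¬valve) only light is left, so light = True.
Try wind = False:
  (alarm ∨ wind) forces alarm = True.
  clause (¬alarm ∨ wind) is falsified — backtrack.
So wind = True.
  then (¬alarm ∨ ¬wind) forces alarm = False.
  then (safe ∨ ¬wind) forces safe = True.
  then (lock ∨ ¬safe) forces lock = True.
  then (fog ∨ ¬lock) forces fog = True.
  then (busy ∨ ¬fog ∨ ¬light ∨ ¬safe) forces busy = True.
All clauses satisfied.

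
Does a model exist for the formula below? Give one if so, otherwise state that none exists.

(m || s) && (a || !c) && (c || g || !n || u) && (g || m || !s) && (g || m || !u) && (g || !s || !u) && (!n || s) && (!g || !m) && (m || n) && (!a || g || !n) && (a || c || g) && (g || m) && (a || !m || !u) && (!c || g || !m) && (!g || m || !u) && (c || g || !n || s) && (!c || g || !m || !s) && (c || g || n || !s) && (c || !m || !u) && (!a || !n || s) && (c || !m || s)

u=F, s=T, n=T, g=T, a=T, c=T, m=F

Set u = False.
Try s = False:
  (m || s) forces m = True.
  (!n || s) forces n = False.
  (!g || !m) forces g = False.
  (!c || g || !m) forces c = False.
  clause (c || !m || s) is falsified — backtrack.
So s = True.
Set n = True.
Try g = False:
  (c || g || !n || u) forces c = True.
  (a || !c) forces a = True.
  clause (!a || g || !n) is falsified — backtrack.
So g = True.
  then (!g || !m) forces m = False.
Set a = True.
Set c = True.
All clauses satisfied.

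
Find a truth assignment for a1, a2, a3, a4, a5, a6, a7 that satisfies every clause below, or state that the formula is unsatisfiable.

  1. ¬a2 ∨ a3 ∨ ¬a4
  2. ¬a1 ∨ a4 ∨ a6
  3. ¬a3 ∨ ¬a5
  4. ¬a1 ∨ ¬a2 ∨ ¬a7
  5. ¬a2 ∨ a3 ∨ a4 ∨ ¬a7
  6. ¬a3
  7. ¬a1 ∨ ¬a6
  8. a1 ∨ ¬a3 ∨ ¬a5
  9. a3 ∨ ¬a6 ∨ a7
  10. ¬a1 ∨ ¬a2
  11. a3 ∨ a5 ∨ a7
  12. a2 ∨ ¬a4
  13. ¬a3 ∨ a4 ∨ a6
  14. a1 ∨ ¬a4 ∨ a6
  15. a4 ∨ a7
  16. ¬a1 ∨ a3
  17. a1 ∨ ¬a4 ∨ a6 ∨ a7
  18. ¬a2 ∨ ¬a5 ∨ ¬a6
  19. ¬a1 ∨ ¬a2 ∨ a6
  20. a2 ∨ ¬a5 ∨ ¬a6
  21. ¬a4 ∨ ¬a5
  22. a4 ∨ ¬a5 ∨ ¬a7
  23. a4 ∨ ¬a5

Unit clause (¬a3) forces a3 = False.
In (¬a1 ∨ a3) only ¬a1 is left, so a1 = False.
Try a2 = True:
  (¬a2 ∨ a3 ∨ ¬a4) forces a4 = False.
  (¬a2 ∨ a3 ∨ a4 ∨ ¬a7) forces a7 = False.
  clause (a4 ∨ a7) is falsified — backtrack.
So a2 = False.
  then (a2 ∨ ¬a4) forces a4 = False.
  then (a4 ∨ a7) forces a7 = True.
  then (a4 ∨ ¬a5 ∨ ¬a7) forces a5 = False.
Set a6 = True.
All clauses satisfied.

a1 = False, a2 = False, a3 = False, a4 = False, a5 = False, a6 = True, a7 = True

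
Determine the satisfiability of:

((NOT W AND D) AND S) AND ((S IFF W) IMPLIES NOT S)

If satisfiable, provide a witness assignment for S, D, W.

S=T, D=T, W=F

  (NOT W AND D) AND S = True
    NOT W AND D = True
      NOT W = True
  (S IFF W) IMPLIES NOT S = True
    S IFF W = False
    NOT S = False
Both conjuncts True, so the formula holds.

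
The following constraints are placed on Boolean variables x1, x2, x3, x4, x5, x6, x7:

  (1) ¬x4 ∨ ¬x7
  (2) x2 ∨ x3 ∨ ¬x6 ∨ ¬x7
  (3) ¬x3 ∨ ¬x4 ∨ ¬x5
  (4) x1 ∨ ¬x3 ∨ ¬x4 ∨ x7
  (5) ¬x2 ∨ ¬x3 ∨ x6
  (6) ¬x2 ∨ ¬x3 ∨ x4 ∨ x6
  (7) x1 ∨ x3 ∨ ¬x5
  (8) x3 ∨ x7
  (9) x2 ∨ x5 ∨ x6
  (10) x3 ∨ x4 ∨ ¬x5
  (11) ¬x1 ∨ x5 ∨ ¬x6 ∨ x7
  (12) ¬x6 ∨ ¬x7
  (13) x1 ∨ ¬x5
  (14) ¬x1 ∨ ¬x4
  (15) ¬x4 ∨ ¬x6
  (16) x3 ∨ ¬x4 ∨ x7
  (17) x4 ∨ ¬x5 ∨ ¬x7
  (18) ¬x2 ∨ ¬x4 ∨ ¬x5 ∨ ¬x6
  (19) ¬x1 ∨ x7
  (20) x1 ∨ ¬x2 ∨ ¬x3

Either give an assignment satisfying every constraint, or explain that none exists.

Set x1 = True.
  then (¬x1 ∨ ¬x4) forces x4 = False.
  then (¬x1 ∨ x7) forces x7 = True.
  then (¬x6 ∨ ¬x7) forces x6 = False.
  then (x4 ∨ ¬x5 ∨ ¬x7) forces x5 = False.
  then (x2 ∨ x5 ∨ x6) forces x2 = True.
  then (¬x2 ∨ ¬x3 ∨ x6) forces x3 = False.
All clauses satisfied.

x1=T; x2=T; x3=F; x4=F; x5=F; x6=F; x7=T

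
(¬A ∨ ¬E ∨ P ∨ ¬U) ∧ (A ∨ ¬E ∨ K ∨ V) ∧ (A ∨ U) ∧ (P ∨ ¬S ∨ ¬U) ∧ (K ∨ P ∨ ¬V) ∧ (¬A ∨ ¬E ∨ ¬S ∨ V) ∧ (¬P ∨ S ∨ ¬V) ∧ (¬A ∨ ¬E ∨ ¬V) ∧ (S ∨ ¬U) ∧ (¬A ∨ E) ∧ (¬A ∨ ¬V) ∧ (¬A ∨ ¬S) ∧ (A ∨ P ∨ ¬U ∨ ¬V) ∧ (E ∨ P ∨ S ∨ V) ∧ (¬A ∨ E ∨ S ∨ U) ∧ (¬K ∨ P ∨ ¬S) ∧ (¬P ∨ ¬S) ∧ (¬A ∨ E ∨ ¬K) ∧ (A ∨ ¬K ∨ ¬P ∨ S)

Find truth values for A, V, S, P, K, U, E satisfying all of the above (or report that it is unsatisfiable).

A=T; V=F; S=F; P=F; K=T; U=F; E=T

Try A = False:
  (A ∨ U) forces U = True.
  (S ∨ ¬U) forces S = True.
  (P ∨ ¬S ∨ ¬U) forces P = True.
  clause (¬P ∨ ¬S) is falsified — backtrack.
So A = True.
  then (¬A ∨ E) forces E = True.
  then (¬A ∨ ¬V) forces V = False.
  then (¬A ∨ ¬S) forces S = False.
  then (S ∨ ¬U) forces U = False.
Set P = False.
Set K = True.
All clauses satisfied.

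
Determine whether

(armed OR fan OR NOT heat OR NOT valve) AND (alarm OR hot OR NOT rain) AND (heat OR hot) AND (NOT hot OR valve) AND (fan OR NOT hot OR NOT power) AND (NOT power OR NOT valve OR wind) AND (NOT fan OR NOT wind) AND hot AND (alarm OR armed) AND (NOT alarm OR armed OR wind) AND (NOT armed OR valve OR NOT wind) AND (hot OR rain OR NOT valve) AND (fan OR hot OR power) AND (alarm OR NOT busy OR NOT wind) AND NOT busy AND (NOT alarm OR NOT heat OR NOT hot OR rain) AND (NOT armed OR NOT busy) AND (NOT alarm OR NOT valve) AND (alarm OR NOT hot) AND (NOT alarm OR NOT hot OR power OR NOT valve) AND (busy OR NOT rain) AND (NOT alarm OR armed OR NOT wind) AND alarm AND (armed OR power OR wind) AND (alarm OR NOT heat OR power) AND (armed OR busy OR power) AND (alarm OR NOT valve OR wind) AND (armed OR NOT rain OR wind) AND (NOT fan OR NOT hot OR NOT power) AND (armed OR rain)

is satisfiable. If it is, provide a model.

The formula is unsatisfiable.

Case alarm = True:
  (hot) forces hot = True.
  (NOT hot OR valve) forces valve = True.
  Clause (NOT alarm OR NOT valve) is falsified — contradiction.
Case alarm = False:
  Clause (alarm) is falsified — contradiction.
Both cases fail, so the formula is unsatisfiable.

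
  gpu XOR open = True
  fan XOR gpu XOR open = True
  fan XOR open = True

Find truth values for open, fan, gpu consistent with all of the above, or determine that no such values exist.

open = True, fan = False, gpu = False

gpu XOR open = F XOR T = True ✓
fan XOR gpu XOR open = F XOR F XOR T = True ✓
fan XOR open = F XOR T = True ✓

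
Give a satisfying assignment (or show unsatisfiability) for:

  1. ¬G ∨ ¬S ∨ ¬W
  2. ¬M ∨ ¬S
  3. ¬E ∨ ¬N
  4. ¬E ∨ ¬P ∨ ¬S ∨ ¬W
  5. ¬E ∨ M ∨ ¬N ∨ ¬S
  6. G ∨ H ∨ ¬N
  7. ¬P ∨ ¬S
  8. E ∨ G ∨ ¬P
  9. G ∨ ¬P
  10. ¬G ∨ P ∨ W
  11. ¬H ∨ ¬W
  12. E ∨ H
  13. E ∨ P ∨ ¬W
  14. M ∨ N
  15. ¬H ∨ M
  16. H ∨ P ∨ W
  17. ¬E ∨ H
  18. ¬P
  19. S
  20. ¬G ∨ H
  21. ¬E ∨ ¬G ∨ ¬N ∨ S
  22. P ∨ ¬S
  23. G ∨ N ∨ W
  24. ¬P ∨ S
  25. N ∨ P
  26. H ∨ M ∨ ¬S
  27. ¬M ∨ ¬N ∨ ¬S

Unsatisfiable

Case P = True:
  Clause (¬P) is falsified — contradiction.
Case P = False:
  (S) forces S = True.
  Clause (P ∨ ¬S) is falsified — contradiction.
Both cases fail, so the formula is unsatisfiable.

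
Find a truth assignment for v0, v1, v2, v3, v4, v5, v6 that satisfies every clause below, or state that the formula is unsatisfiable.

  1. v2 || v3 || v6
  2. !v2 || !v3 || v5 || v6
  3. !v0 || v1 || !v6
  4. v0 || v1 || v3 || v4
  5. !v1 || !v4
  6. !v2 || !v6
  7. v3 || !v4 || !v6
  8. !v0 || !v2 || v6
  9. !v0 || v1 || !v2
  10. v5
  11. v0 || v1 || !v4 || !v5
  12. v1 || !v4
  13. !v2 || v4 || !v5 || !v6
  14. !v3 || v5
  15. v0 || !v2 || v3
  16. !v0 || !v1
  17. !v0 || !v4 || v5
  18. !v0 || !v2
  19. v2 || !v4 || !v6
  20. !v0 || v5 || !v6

Unit clause (v5) forces v5 = True.
Set v0 = False.
Set v1 = False.
  then (v0 || v1 || !v4 || !v5) forces v4 = False.
  then (v0 || v1 || v3 || v4) forces v3 = True.
Set v2 = False.
Set v6 = False.
All clauses satisfied.

v0 = False, v1 = False, v2 = False, v3 = True, v4 = False, v5 = True, v6 = False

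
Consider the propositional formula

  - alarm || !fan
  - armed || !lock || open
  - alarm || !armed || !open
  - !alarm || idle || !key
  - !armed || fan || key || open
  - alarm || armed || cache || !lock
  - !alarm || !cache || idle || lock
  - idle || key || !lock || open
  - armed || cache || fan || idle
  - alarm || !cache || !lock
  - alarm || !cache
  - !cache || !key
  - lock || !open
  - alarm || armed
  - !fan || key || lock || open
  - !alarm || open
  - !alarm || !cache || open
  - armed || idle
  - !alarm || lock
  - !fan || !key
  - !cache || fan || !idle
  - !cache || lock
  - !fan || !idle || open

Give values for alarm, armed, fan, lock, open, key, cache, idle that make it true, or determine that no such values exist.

alarm: False; armed: True; fan: False; lock: True; open: False; key: True; cache: False; idle: False

Set alarm = False.
  then (alarm || !fan) forces fan = False.
  then (alarm || !cache) forces cache = False.
  then (alarm || armed) forces armed = True.
  then (alarm || !armed || !open) forces open = False.
  then (!armed || fan || key || open) forces key = True.
Set lock = True.
Set idle = False.
All clauses satisfied.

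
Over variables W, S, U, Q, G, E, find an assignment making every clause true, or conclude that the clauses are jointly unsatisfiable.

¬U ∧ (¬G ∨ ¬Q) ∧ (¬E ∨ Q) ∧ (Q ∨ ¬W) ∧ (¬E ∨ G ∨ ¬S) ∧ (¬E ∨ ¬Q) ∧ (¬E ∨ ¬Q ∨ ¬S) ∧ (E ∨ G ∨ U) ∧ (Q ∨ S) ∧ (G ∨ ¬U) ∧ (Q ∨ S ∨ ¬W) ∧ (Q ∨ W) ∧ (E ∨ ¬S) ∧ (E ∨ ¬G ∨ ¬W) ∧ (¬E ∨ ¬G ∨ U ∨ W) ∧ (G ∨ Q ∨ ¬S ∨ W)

Case Q = True:
  (¬U) forces U = False.
  (¬G ∨ ¬Q) forces G = False.
  (¬E ∨ ¬Q) forces E = False.
  Clause (E ∨ G ∨ U) is falsified — contradiction.
Case Q = False:
  (¬U) forces U = False.
  (¬E ∨ Q) forces E = False.
  (Q ∨ ¬W) forces W = False.
  Clause (Q ∨ W) is falsified — contradiction.
Both cases fail, so the formula is unsatisfiable.

Unsatisfiable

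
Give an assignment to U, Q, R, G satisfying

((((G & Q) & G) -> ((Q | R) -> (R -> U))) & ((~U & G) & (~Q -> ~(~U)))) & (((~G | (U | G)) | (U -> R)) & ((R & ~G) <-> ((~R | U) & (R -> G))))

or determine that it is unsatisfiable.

The formula is unsatisfiable.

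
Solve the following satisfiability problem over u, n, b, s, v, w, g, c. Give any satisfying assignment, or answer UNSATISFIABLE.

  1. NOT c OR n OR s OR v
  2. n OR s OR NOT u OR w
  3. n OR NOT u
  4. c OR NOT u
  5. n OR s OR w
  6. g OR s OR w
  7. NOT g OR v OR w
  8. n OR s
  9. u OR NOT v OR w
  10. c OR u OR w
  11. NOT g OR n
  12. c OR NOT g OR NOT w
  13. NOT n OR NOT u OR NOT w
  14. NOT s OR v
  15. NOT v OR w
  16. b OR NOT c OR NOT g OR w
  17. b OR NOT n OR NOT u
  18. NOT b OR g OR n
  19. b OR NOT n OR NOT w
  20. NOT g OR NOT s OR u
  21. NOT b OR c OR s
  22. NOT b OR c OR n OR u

u=F, n=T, b=T, s=T, v=T, w=T, g=F, c=F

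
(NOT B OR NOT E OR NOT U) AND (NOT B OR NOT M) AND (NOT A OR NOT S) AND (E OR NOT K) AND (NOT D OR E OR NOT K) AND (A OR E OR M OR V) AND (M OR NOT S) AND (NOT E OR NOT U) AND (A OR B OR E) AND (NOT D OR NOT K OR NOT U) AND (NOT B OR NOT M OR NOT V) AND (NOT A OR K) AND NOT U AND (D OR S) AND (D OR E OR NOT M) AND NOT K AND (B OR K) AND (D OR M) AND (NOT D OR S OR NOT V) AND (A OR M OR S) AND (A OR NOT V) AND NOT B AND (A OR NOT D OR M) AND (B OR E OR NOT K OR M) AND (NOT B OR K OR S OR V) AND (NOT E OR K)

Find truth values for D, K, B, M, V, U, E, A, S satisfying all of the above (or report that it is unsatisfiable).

Unsatisfiable — no assignment works.

Case B = True:
  Clause (NOT B) is falsified — contradiction.
Case B = False:
  (NOT U) forces U = False.
  (NOT K) forces K = False.
  Clause (B OR K) is falsified — contradiction.
Both cases fail, so the formula is unsatisfiable.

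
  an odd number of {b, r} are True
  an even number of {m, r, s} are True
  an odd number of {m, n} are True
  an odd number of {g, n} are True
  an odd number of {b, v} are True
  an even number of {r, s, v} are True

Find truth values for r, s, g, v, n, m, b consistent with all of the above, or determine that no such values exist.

r=F; s=F; g=F; v=F; n=T; m=F; b=T

{b, r}: 1 true → odd ✓
{m, r, s}: 0 true → even ✓
{m, n}: 1 true → odd ✓
{g, n}: 1 true → odd ✓
{b, v}: 1 true → odd ✓
{r, s, v}: 0 true → even ✓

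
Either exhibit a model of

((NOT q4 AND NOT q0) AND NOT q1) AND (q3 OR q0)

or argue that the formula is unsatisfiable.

q0 = False, q1 = False, q3 = True, q4 = False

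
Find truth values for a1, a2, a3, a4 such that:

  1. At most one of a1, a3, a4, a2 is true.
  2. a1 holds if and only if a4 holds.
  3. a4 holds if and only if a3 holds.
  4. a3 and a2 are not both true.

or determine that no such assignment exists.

a1: False, a2: True, a3: False, a4: False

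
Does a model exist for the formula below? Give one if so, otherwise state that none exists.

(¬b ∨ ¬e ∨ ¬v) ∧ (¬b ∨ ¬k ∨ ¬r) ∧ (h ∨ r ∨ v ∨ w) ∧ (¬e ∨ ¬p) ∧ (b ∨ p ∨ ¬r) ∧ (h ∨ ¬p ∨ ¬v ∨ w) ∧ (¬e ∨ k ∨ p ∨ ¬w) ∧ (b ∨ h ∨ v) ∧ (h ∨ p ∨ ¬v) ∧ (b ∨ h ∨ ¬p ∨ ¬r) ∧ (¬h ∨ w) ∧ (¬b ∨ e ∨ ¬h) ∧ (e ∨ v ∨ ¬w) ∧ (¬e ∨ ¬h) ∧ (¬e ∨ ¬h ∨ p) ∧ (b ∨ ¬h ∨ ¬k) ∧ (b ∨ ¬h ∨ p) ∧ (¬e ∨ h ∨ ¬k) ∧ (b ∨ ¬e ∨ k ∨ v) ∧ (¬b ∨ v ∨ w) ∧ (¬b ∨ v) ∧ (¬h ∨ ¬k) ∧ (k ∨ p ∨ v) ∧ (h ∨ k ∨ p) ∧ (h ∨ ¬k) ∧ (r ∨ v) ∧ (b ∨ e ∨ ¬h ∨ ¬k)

h = False, p = True, r = False, v = True, e = False, w = True, k = False, b = True

Set h = False.
  then (h ∨ ¬k) forces k = False.
  then (h ∨ k ∨ p) forces p = True.
  then (¬e ∨ ¬p) forces e = False.
Set r = False.
  then (r ∨ v) forces v = True.
  then (h ∨ ¬p ∨ ¬v ∨ w) forces w = True.
Set b = True.
All clauses satisfied.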